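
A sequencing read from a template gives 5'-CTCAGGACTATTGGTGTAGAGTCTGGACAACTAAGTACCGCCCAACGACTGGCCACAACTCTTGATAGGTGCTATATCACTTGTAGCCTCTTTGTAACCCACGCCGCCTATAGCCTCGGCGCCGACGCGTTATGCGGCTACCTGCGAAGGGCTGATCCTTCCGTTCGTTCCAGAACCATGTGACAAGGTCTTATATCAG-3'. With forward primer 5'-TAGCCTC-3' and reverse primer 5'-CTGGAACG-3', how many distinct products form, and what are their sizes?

Two products: 90 bp, 63 bp

The forward primer TAGCCTC matches the top strand at positions 84–90, 111–117.
The reverse primer's reverse complement is CGTTCCAG, matching at positions 166–173.
Each forward site pairs with the reverse site to give a product ending at position 173: sizes 90, 63 bp.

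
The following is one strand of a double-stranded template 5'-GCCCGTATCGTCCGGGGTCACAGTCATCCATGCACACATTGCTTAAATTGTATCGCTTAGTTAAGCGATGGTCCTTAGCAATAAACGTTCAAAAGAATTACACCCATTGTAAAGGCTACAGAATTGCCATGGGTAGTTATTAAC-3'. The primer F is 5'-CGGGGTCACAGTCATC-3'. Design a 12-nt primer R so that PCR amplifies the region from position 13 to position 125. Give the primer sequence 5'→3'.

The product's 3' end on the top strand is position 125.
The reverse primer anneals to the top strand over positions 114–125, i.e. to GGCTACAGAATT.
Its sequence written 5'→3' is the reverse complement: AATTCTGTAGCC.

5'-AATTCTGTAGCC-3'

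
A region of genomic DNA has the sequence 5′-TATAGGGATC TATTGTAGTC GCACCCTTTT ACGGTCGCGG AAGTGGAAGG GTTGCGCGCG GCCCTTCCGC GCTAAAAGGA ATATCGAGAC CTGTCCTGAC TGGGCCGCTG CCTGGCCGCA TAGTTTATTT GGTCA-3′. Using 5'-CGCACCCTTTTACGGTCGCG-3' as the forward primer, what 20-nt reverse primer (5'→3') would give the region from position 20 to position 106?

The product's 3' end on the top strand is position 106.
The reverse primer anneals to the top strand over positions 87–106, i.e. to AGACCTGTCCTGACTGGGCC.
Its sequence written 5'→3' is the reverse complement: GGCCCAGTCAGGACAGGTCT.

5'-GGCCCAGTCAGGACAGGTCT-3'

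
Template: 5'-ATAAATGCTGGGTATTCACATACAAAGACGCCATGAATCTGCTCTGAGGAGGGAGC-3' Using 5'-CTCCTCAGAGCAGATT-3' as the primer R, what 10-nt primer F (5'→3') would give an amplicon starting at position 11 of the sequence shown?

The reverse primer's reverse complement AATCTGCTCTGAGGAG matches the template at positions 36–51; the product starts at position 11.
The forward primer is identical to the top strand over positions 11–20: GGTATTCACA.

5'-GGTATTCACA-3'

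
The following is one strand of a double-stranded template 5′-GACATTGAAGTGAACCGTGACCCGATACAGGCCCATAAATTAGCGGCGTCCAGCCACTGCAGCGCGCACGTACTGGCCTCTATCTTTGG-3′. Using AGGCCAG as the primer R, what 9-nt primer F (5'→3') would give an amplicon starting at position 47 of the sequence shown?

The reverse primer's reverse complement CTGGCCT matches the template at positions 73–79; the product starts at position 47.
The forward primer is identical to the top strand over positions 47–55: CGTCCAGCC.

5'-CGTCCAGCC-3'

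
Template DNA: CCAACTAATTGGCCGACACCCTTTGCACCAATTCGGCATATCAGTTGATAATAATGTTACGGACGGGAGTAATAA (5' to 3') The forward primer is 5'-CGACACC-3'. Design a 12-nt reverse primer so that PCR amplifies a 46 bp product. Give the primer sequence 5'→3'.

The forward primer binds at positions 14–20, so a 46 bp product ends at position 14 + 46 − 1 = 59.
The reverse primer anneals to the top strand over positions 48–59, i.e. to ATAATAATGTTA.
Its sequence written 5'→3' is the reverse complement: TAACATTATTAT.

5'-TAACATTATTAT-3'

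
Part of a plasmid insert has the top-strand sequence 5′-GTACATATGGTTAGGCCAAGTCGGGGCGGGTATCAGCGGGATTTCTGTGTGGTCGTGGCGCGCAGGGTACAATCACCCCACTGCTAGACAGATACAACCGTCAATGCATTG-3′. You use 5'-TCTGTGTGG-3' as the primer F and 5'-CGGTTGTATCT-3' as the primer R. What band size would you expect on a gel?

57 bp

The forward primer matches the template at positions 44–52.
Taking the reverse complement of CGGTTGTATCT gives AGATACAACCG, found at positions 90–100 on the template; the primer anneals here to the top strand with its 3' end pointing upstream.
Product length = (reverse-primer end) − (forward-primer start) + 1 = 100 − 44 + 1 = 57 bp.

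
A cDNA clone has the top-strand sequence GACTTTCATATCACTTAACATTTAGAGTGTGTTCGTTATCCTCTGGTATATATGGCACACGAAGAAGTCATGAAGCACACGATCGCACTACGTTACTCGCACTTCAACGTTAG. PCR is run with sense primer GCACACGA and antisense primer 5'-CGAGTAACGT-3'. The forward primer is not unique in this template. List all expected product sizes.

The forward primer GCACACGA matches the top strand at positions 55–62, 75–82.
The reverse primer's reverse complement is ACGTTACTCG, matching at positions 90–99.
Each forward site pairs with the reverse site to give a product ending at position 99: sizes 45, 25 bp.

45 bp, 25 bp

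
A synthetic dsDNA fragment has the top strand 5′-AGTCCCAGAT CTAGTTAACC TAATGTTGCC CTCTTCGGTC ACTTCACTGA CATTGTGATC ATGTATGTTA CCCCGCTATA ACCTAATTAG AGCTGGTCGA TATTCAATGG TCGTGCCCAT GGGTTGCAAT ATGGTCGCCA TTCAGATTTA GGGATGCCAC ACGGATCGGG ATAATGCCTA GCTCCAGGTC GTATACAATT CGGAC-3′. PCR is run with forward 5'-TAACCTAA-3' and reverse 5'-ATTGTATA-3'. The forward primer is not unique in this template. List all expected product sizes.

184 bp, 121 bp

The forward primer TAACCTAA matches the top strand at positions 16–23, 79–86.
The reverse primer's reverse complement is TATACAAT, matching at positions 192–199.
Each forward site pairs with the reverse site to give a product ending at position 199: sizes 184, 121 bp.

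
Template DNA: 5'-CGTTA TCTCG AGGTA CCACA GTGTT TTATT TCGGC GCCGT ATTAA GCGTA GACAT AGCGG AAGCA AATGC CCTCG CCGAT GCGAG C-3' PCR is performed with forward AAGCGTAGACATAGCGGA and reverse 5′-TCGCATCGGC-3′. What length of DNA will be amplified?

Forward primer AAGCGTAGACATAGCGGA is found on the top strand at positions 44–61.
The reverse primer's reverse complement is GCCGATGCGA, which matches the template at positions 75–84.
Amplicon spans positions 44–84: 41 bp.

41 bp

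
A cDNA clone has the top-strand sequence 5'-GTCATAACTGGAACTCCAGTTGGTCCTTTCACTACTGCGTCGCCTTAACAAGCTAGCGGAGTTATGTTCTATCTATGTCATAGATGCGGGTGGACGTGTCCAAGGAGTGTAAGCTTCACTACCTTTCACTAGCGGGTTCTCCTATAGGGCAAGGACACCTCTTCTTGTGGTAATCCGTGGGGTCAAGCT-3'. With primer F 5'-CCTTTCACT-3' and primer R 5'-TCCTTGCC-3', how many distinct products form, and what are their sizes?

Two products: 131 bp, 34 bp

The forward primer CCTTTCACT matches the top strand at positions 25–33, 122–130.
The reverse primer's reverse complement is GGCAAGGA, matching at positions 148–155.
Each forward site pairs with the reverse site to give a product ending at position 155: sizes 131, 34 bp.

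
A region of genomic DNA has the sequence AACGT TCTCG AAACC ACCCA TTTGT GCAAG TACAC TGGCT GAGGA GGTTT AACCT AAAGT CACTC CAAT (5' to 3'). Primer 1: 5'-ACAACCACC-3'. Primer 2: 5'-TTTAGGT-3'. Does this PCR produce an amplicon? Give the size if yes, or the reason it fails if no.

No product — primer 1 has no binding site in the template.

Primer 1 (ACAACCACC) does not match the top strand, and its reverse complement GGTGGTTGT does not match either.
With no annealing site for primer 1, no amplification occurs.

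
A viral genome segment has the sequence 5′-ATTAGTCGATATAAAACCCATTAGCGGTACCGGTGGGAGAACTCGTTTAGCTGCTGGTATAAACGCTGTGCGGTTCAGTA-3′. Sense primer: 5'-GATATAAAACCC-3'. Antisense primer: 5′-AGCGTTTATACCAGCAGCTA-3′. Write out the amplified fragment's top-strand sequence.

Scanning the template, GATATAAAACCC occurs at positions 8–19; this primer anneals to the bottom strand there with its 3' end pointing downstream.
Taking the reverse complement of AGCGTTTATACCAGCAGCTA gives TAGCTGCTGGTATAAACGCT, found at positions 48–67 on the template; the primer anneals here to the top strand with its 3' end pointing upstream.
The product is the template from position 8 through 67 (60 bp).

5'-GATATAAAACCCATTAGCGGTACCGGTGGGAGAACTCGTTTAGCTGCTGGTATAAACGCT-3'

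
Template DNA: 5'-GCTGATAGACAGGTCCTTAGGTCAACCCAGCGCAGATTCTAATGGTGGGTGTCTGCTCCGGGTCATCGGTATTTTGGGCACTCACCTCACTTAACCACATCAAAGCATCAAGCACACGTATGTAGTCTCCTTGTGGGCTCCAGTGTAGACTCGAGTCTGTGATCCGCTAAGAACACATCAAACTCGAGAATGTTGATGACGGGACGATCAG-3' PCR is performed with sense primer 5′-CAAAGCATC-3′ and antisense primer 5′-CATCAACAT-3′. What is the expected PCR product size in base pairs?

98 bp

Forward primer CAAAGCATC is found on the top strand at positions 101–109.
Taking the reverse complement of CATCAACAT gives ATGTTGATG, found at positions 190–198 on the template; the primer anneals here to the top strand with its 3' end pointing upstream.
Amplicon spans positions 101–198: 98 bp.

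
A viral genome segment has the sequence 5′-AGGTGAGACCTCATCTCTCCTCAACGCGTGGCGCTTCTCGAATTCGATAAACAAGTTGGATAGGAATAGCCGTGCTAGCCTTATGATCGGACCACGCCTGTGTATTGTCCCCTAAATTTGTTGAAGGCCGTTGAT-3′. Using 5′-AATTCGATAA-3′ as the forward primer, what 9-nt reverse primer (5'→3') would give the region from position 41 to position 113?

The product's 3' end on the top strand is position 113.
The reverse primer anneals to the top strand over positions 105–113, i.e. to TTGTCCCCT.
Its sequence written 5'→3' is the reverse complement: AGGGGACAA.

5'-AGGGGACAA-3'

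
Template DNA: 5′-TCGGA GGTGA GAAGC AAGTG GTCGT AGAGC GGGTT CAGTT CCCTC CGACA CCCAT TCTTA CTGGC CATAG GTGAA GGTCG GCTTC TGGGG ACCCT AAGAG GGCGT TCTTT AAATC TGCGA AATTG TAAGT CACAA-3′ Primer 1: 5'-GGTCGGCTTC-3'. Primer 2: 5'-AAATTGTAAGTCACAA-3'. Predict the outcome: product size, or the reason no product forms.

Primer 1 (GGTCGGCTTC) matches the top strand at positions 76–85 (3' end points downstream).
Primer 2 (AAATTGTAAGTCACAA) also matches the top strand directly, at positions 120–135 — its reverse complement TTGTGACTTACAATTT is not present.
Both primers anneal to the bottom strand with 3' ends pointing the same way, so neither can prime synthesis back toward the other.

No product — both primers anneal to the same strand and extend in the same direction.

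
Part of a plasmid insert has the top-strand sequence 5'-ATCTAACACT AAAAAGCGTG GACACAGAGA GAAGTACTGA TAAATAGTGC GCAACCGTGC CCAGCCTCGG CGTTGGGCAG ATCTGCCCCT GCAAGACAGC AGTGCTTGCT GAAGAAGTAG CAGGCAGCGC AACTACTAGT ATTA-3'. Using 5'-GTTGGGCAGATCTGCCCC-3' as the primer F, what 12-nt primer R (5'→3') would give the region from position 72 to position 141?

5'-TACTAGTAGTTG-3'

The product's 3' end on the top strand is position 141.
The reverse primer anneals to the top strand over positions 130–141, i.e. to CAACTACTAGTA.
Its sequence written 5'→3' is the reverse complement: TACTAGTAGTTG.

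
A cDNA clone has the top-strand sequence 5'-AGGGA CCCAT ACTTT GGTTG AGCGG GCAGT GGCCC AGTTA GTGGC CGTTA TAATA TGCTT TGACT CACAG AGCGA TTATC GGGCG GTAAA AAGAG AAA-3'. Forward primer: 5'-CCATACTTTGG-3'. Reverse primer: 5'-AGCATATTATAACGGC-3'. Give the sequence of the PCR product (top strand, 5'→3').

5'-CCATACTTTGGTTGAGCGGGCAGTGGCCCAGTTAGTGGCCGTTATAATATGCT-3'

The forward primer matches the template at positions 7–17.
Reverse complement of the reverse primer: GCCGTTATAATATGCT. This occurs on the top strand at positions 44–59.
The product is the template from position 7 through 59 (53 bp).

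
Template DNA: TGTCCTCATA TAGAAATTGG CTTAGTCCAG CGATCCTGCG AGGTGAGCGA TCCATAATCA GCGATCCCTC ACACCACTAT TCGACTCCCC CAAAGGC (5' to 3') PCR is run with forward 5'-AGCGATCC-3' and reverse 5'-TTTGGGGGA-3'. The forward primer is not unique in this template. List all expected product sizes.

The forward primer AGCGATCC matches the top strand at positions 29–36, 46–53, 60–67.
The reverse primer's reverse complement is TCCCCCAAA, matching at positions 86–94.
Each forward site pairs with the reverse site to give a product ending at position 94: sizes 66, 49, 35 bp.

66 bp, 49 bp, 35 bp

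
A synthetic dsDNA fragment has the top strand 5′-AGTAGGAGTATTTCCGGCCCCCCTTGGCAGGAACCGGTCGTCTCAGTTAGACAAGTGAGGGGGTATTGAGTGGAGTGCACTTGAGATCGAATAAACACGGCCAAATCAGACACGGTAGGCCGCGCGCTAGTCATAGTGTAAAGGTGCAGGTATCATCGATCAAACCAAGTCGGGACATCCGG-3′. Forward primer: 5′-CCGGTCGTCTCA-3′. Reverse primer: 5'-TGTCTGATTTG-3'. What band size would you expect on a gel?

79 bp

The forward primer matches the template at positions 34–45.
Reverse complement of the reverse primer: CAAATCAGACA. This occurs on the top strand at positions 102–112.
Amplicon spans positions 34–112: 79 bp.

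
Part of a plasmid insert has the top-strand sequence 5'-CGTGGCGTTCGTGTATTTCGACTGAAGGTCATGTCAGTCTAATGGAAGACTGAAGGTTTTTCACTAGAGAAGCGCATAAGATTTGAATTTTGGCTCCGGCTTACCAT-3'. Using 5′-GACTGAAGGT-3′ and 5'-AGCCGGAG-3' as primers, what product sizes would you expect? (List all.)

82 bp, 54 bp

The forward primer GACTGAAGGT matches the top strand at positions 20–29, 48–57.
The reverse primer's reverse complement is CTCCGGCT, matching at positions 94–101.
Each forward site pairs with the reverse site to give a product ending at position 101: sizes 82, 54 bp.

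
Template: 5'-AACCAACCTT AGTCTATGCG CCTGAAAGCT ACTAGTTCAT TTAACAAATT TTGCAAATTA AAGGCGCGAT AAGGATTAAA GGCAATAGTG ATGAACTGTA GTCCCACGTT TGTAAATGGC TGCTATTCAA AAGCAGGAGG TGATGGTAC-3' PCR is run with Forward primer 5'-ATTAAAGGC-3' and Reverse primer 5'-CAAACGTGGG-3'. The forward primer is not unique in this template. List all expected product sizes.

The forward primer ATTAAAGGC matches the top strand at positions 57–65, 75–83.
The reverse primer's reverse complement is CCCACGTTTG, matching at positions 103–112.
Each forward site pairs with the reverse site to give a product ending at position 112: sizes 56, 38 bp.

56 bp, 38 bp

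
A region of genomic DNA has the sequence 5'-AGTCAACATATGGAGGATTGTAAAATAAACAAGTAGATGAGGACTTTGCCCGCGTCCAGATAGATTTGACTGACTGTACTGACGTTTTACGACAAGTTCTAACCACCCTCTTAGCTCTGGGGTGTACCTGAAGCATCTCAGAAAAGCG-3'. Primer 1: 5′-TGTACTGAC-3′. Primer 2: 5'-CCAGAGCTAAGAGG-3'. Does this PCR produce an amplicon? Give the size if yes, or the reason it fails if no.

Primer 1 (TGTACTGAC) matches the top strand at positions 75–83; it acts as a forward primer.
Primer 2's reverse complement is CCTCTTAGCTCTGG, matching the top strand at positions 107–120; it acts as a reverse primer.
The 3' ends face each other across positions 75–120, giving a 46 bp product.

Yes — a 46 bp product.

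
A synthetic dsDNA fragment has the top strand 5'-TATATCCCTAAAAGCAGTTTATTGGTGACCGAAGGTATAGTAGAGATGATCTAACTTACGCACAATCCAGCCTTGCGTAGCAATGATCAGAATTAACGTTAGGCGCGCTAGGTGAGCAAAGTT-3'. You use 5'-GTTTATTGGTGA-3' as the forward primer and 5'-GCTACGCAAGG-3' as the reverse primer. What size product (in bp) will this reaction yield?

65 bp

Forward primer GTTTATTGGTGA is found on the top strand at positions 17–28.
The reverse primer's reverse complement is CCTTGCGTAGC, which matches the template at positions 71–81.
The product runs from position 17 to position 81, so its length is 81 − 17 + 1 = 65 bp.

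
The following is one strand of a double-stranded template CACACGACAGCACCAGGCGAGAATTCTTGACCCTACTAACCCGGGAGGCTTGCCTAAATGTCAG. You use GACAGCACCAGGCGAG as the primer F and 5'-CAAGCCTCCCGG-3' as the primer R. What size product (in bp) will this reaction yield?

47 bp

Forward primer GACAGCACCAGGCGAG is found on the top strand at positions 6–21.
Taking the reverse complement of CAAGCCTCCCGG gives CCGGGAGGCTTG, found at positions 41–52 on the template; the primer anneals here to the top strand with its 3' end pointing upstream.
Amplicon spans positions 6–52: 47 bp.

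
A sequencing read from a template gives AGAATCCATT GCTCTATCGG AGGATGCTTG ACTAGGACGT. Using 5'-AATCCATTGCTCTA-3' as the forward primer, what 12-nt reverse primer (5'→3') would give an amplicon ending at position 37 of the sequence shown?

The forward primer binds at positions 3–16; the product's 3' end on the top strand is position 37.
The reverse primer anneals to the top strand over positions 26–37, i.e. to GCTTGACTAGGA.
Its sequence written 5'→3' is the reverse complement: TCCTAGTCAAGC.

5'-TCCTAGTCAAGC-3'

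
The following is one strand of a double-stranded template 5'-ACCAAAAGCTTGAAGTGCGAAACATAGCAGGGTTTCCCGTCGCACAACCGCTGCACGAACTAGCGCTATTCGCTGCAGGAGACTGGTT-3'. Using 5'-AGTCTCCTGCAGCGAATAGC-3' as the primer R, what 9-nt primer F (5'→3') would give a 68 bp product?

5'-GCGAAACAT-3'

The reverse primer's reverse complement GCTATTCGCTGCAGGAGACT matches the template at positions 65–84, so the product ends at position 84.
A 68 bp product then starts at position 84 − 68 + 1 = 17.
The forward primer is identical to the top strand there: GCGAAACAT.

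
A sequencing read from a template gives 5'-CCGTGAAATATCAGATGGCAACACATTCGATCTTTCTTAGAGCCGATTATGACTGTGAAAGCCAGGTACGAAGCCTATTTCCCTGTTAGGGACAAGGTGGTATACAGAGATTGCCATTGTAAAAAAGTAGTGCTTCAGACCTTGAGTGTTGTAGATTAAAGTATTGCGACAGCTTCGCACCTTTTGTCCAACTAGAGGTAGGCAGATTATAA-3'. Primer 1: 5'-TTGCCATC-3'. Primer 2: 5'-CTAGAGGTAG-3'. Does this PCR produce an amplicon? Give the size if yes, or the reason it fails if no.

No product — the primers' 3' ends point away from each other.

Primer 1 (TTGCCATC) has reverse complement GATGGCAA, which matches the top strand at positions 14–21; primer 1 anneals to the top strand there with its 3' end pointing upstream toward position 14.
Primer 2 (CTAGAGGTAG) matches the top strand directly at positions 192–201; it anneals to the bottom strand with its 3' end pointing downstream toward position 201.
The 3' ends diverge (primer 1 extends toward position 1, primer 2 toward position 212), so the primers never converge on a shared product.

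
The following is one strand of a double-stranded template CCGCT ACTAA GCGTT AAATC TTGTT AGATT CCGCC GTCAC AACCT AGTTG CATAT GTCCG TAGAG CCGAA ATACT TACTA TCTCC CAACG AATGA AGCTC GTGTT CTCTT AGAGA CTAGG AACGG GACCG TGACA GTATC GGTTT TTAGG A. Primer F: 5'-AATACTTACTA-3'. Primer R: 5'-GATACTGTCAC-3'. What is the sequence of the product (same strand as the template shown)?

5'-AATACTTACTATCTCCCAACGAATGAAGCTCGTGTTCTCTTAGAGACTAGGAACGGGACCGTGACAGTATC-3'

Scanning the template, AATACTTACTA occurs at positions 70–80; this primer anneals to the bottom strand there with its 3' end pointing downstream.
The reverse primer's reverse complement is GTGACAGTATC, which matches the template at positions 130–140.
The product is the template from position 70 through 140 (71 bp).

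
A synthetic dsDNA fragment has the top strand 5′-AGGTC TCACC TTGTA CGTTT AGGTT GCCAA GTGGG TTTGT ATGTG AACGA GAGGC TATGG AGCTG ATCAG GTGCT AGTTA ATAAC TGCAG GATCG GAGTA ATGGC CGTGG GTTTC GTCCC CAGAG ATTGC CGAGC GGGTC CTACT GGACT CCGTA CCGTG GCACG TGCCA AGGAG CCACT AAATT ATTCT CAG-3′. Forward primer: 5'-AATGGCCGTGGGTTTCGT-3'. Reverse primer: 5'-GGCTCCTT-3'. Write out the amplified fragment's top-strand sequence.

5'-AATGGCCGTGGGTTTCGTCCCCAGAGATTGCCGAGCGGGTCCTACTGGACTCCGTACCGTGGCACGTGCCAAGGAGCC-3'

Scanning the template, AATGGCCGTGGGTTTCGT occurs at positions 100–117; this primer anneals to the bottom strand there with its 3' end pointing downstream.
Reverse complement of the reverse primer: AAGGAGCC. This occurs on the top strand at positions 170–177.
The product is the template from position 100 through 177 (78 bp).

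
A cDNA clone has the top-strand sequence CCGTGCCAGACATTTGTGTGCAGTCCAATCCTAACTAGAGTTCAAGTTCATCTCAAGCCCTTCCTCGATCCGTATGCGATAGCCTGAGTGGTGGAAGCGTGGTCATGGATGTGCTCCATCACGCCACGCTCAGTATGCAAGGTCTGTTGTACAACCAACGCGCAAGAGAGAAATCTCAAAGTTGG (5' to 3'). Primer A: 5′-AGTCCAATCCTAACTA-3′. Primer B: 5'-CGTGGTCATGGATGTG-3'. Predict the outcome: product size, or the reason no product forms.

Primer A (AGTCCAATCCTAACTA) matches the top strand at positions 22–37 (3' end points downstream).
Primer B (CGTGGTCATGGATGTG) also matches the top strand directly, at positions 98–113 — its reverse complement CACATCCATGACCACG is not present.
Both primers anneal to the bottom strand with 3' ends pointing the same way, so neither can prime synthesis back toward the other.

No product — both primers anneal to the same strand and extend in the same direction.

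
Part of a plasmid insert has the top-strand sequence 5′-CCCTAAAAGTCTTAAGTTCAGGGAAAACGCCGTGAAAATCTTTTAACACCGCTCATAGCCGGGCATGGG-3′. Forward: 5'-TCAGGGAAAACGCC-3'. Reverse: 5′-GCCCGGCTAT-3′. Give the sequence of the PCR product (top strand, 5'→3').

Scanning the template, TCAGGGAAAACGCC occurs at positions 18–31; this primer anneals to the bottom strand there with its 3' end pointing downstream.
Reverse complement of the reverse primer: ATAGCCGGGC. This occurs on the top strand at positions 55–64.
The product is the template from position 18 through 64 (47 bp).

5'-TCAGGGAAAACGCCGTGAAAATCTTTTAACACCGCTCATAGCCGGGC-3'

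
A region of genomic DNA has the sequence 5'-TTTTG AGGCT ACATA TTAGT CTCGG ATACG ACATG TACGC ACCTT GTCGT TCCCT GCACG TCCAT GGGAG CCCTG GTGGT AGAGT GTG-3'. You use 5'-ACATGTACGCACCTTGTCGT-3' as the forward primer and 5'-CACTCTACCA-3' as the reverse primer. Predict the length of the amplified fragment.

The forward primer matches the template at positions 31–50.
Taking the reverse complement of CACTCTACCA gives TGGTAGAGTG, found at positions 77–86 on the template; the primer anneals here to the top strand with its 3' end pointing upstream.
Product length = (reverse-primer end) − (forward-primer start) + 1 = 86 − 31 + 1 = 56 bp.

56 bp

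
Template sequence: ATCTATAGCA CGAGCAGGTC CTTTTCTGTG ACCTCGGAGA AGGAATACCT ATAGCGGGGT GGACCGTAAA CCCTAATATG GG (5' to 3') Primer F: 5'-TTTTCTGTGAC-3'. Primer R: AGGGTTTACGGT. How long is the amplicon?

53 bp

The forward primer matches the template at positions 22–32.
Taking the reverse complement of AGGGTTTACGGT gives ACCGTAAACCCT, found at positions 63–74 on the template; the primer anneals here to the top strand with its 3' end pointing upstream.
Amplicon spans positions 22–74: 53 bp.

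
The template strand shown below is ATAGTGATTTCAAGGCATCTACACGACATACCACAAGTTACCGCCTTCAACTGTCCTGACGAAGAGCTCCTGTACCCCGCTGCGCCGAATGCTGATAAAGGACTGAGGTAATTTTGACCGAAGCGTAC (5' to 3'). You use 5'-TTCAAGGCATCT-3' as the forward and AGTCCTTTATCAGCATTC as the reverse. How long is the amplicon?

96 bp

Scanning the template, TTCAAGGCATCT occurs at positions 9–20; this primer anneals to the bottom strand there with its 3' end pointing downstream.
Taking the reverse complement of AGTCCTTTATCAGCATTC gives GAATGCTGATAAAGGACT, found at positions 87–104 on the template; the primer anneals here to the top strand with its 3' end pointing upstream.
Product length = (reverse-primer end) − (forward-primer start) + 1 = 104 − 9 + 1 = 96 bp.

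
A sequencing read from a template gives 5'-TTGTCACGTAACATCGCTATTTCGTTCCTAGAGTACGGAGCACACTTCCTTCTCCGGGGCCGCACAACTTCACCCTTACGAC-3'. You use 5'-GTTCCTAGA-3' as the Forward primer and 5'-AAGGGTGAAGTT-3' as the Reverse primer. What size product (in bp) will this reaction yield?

54 bp

Scanning the template, GTTCCTAGA occurs at positions 24–32; this primer anneals to the bottom strand there with its 3' end pointing downstream.
Reverse complement of the reverse primer: AACTTCACCCTT. This occurs on the top strand at positions 66–77.
Product length = (reverse-primer end) − (forward-primer start) + 1 = 77 − 24 + 1 = 54 bp.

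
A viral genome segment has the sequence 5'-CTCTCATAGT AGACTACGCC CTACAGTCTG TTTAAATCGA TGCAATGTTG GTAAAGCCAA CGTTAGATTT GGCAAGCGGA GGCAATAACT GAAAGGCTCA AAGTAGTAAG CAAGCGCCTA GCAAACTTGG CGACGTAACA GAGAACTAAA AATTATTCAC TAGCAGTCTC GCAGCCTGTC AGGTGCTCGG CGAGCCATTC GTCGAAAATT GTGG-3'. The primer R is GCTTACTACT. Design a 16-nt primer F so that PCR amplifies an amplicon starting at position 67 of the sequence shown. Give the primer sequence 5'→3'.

The reverse primer's reverse complement AGTAGTAAGC matches the template at positions 102–111; the product starts at position 67.
The forward primer is identical to the top strand over positions 67–82: ATTTGGCAAGCGGAGG.

5'-ATTTGGCAAGCGGAGG-3'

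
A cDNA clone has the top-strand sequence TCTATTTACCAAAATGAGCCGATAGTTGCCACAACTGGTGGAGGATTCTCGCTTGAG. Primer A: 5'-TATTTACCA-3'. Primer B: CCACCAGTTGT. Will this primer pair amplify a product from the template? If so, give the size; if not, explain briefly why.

Yes — a 39 bp product.

Primer A (TATTTACCA) matches the top strand at positions 3–11; it acts as a forward primer.
Primer B's reverse complement is ACAACTGGTGG, matching the top strand at positions 31–41; it acts as a reverse primer.
The 3' ends face each other across positions 3–41, giving a 39 bp product.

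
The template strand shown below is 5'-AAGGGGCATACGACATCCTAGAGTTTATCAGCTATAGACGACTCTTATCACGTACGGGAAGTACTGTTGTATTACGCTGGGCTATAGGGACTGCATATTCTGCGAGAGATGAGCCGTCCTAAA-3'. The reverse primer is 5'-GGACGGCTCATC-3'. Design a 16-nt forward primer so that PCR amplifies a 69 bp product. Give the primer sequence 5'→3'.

5'-CGTACGGGAAGTACTG-3'

The reverse primer's reverse complement GATGAGCCGTCC matches the template at positions 108–119, so the product ends at position 119.
A 69 bp product then starts at position 119 − 69 + 1 = 51.
The forward primer is identical to the top strand there: CGTACGGGAAGTACTG.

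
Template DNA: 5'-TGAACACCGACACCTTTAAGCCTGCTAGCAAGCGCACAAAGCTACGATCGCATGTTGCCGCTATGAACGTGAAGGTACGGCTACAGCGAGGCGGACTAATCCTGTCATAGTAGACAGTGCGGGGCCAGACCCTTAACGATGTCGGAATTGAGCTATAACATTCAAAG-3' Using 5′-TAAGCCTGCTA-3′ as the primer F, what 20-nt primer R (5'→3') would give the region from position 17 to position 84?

5'-GTAGCCGTACCTTCACGTTC-3'

The product's 3' end on the top strand is position 84.
The reverse primer anneals to the top strand over positions 65–84, i.e. to GAACGTGAAGGTACGGCTAC.
Its sequence written 5'→3' is the reverse complement: GTAGCCGTACCTTCACGTTC.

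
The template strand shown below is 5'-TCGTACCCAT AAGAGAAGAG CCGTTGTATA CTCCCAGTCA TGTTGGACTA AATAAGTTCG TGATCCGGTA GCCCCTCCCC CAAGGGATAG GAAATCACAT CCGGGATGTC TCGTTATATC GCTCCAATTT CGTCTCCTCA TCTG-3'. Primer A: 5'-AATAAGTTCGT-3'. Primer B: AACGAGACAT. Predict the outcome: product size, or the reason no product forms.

Yes — a 65 bp product.

Primer A (AATAAGTTCGT) matches the top strand at positions 51–61; it acts as a forward primer.
Primer B's reverse complement is ATGTCTCGTT, matching the top strand at positions 106–115; it acts as a reverse primer.
The 3' ends face each other across positions 51–115, giving a 65 bp product.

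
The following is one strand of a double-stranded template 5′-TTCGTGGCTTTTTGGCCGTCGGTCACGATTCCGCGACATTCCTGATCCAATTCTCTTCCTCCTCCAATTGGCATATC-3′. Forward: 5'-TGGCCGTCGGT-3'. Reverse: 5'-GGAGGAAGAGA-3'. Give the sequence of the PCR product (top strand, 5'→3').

5'-TGGCCGTCGGTCACGATTCCGCGACATTCCTGATCCAATTCTCTTCCTCC-3'

The forward primer matches the template at positions 13–23.
The reverse primer's reverse complement is TCTCTTCCTCC, which matches the template at positions 52–62.
The product is the template from position 13 through 62 (50 bp).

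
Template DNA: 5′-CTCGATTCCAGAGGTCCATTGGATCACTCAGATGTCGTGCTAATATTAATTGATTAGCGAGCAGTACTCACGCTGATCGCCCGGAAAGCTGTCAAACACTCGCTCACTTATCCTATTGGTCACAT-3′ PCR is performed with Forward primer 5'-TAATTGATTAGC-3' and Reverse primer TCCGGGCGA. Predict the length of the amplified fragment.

39 bp

Scanning the template, TAATTGATTAGC occurs at positions 47–58; this primer anneals to the bottom strand there with its 3' end pointing downstream.
Reverse complement of the reverse primer: TCGCCCGGA. This occurs on the top strand at positions 77–85.
Amplicon spans positions 47–85: 39 bp.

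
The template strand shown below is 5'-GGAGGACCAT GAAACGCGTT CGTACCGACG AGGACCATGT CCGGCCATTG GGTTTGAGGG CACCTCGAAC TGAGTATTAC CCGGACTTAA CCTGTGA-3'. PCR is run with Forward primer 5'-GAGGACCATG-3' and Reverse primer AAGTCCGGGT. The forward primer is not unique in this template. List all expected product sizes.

The forward primer GAGGACCATG matches the top strand at positions 2–11, 30–39.
The reverse primer's reverse complement is ACCCGGACTT, matching at positions 79–88.
Each forward site pairs with the reverse site to give a product ending at position 88: sizes 87, 59 bp.

87 bp, 59 bp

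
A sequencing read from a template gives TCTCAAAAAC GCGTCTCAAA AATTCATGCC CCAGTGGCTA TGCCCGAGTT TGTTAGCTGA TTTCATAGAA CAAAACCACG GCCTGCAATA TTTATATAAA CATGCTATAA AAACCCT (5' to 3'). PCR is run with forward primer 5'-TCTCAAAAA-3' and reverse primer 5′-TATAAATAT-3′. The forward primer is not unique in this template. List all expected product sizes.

96 bp, 83 bp

The forward primer TCTCAAAAA matches the top strand at positions 1–9, 14–22.
The reverse primer's reverse complement is ATATTTATA, matching at positions 88–96.
Each forward site pairs with the reverse site to give a product ending at position 96: sizes 96, 83 bp.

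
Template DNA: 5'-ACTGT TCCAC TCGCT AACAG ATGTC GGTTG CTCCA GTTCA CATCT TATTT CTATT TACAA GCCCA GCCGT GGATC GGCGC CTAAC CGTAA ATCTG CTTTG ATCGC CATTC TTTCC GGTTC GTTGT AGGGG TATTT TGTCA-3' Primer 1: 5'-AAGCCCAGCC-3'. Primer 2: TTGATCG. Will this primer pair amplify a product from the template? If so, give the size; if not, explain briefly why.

No product — both primers anneal to the same strand and extend in the same direction.

Primer 1 (AAGCCCAGCC) matches the top strand at positions 59–68 (3' end points downstream).
Primer 2 (TTGATCG) also matches the top strand directly, at positions 98–104 — its reverse complement CGATCAA is not present.
Both primers anneal to the bottom strand with 3' ends pointing the same way, so neither can prime synthesis back toward the other.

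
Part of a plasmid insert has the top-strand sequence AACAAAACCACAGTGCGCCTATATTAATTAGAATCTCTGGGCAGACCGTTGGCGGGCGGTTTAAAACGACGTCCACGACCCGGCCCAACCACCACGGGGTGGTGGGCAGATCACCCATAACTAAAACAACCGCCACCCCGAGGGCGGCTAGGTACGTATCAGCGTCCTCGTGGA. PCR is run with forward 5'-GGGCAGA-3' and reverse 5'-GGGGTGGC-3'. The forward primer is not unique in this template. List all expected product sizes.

101 bp, 36 bp

The forward primer GGGCAGA matches the top strand at positions 39–45, 104–110.
The reverse primer's reverse complement is GCCACCCC, matching at positions 132–139.
Each forward site pairs with the reverse site to give a product ending at position 139: sizes 101, 36 bp.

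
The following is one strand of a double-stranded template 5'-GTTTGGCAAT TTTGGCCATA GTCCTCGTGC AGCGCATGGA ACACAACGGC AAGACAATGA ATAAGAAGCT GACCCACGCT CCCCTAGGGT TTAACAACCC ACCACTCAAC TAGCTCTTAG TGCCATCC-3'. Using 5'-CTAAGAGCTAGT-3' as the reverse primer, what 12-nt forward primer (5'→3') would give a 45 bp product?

The reverse primer's reverse complement ACTAGCTCTTAG matches the template at positions 109–120, so the product ends at position 120.
A 45 bp product then starts at position 120 − 45 + 1 = 76.
The forward primer is identical to the top strand there: ACGCTCCCCTAG.

5'-ACGCTCCCCTAG-3'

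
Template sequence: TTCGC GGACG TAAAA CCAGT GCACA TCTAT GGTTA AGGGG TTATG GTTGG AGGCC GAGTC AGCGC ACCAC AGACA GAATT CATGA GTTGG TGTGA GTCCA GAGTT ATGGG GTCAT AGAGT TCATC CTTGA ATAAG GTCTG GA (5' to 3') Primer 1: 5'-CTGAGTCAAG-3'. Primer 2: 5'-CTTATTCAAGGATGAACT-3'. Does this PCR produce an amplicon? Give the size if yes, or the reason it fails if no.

No product — primer 1 has no binding site in the template.

Primer 1 (CTGAGTCAAG) does not match the top strand, and its reverse complement CTTGACTCAG does not match either.
With no annealing site for primer 1, no amplification occurs.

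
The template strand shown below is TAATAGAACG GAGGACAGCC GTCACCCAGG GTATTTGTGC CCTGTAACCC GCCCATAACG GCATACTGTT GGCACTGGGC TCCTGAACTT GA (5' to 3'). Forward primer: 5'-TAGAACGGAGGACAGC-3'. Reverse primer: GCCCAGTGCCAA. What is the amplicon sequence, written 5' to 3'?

5'-TAGAACGGAGGACAGCCGTCACCCAGGGTATTTGTGCCCTGTAACCCGCCCATAACGGCATACTGTTGGCACTGGGC-3'

Forward primer TAGAACGGAGGACAGC is found on the top strand at positions 4–19.
Taking the reverse complement of GCCCAGTGCCAA gives TTGGCACTGGGC, found at positions 69–80 on the template; the primer anneals here to the top strand with its 3' end pointing upstream.
The product is the template from position 4 through 80 (77 bp).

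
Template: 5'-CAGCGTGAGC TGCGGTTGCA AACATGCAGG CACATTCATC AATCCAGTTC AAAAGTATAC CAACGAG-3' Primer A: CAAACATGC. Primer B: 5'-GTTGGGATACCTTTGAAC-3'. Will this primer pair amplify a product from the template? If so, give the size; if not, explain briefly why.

Primer B (GTTGGGATACCTTTGAAC) does not match the top strand, and its reverse complement GTTCAAAGGTATCCCAAC does not match either.
With no annealing site for primer B, no amplification occurs.

No product — primer B has no binding site in the template.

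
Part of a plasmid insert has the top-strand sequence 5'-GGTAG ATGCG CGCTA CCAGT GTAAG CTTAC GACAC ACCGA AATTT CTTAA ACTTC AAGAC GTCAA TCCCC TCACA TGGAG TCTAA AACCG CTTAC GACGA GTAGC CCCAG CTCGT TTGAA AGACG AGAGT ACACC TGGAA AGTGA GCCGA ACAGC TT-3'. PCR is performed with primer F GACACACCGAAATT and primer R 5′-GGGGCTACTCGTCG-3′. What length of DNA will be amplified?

78 bp

Scanning the template, GACACACCGAAATT occurs at positions 31–44; this primer anneals to the bottom strand there with its 3' end pointing downstream.
Reverse complement of the reverse primer: CGACGAGTAGCCCC. This occurs on the top strand at positions 95–108.
Product length = (reverse-primer end) − (forward-primer start) + 1 = 108 − 31 + 1 = 78 bp.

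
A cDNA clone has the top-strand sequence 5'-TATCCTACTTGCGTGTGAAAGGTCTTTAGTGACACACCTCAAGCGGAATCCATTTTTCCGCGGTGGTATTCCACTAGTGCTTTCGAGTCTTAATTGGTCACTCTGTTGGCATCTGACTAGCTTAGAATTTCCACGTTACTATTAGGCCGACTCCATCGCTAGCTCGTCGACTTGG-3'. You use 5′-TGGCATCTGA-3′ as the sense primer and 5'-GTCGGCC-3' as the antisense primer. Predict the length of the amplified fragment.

45 bp

Forward primer TGGCATCTGA is found on the top strand at positions 107–116.
The reverse primer's reverse complement is GGCCGAC, which matches the template at positions 145–151.
The product runs from position 107 to position 151, so its length is 151 − 107 + 1 = 45 bp.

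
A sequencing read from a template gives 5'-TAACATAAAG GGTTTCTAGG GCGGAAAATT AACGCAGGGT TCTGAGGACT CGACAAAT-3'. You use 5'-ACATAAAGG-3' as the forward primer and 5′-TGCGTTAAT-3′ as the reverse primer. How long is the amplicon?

Scanning the template, ACATAAAGG occurs at positions 3–11; this primer anneals to the bottom strand there with its 3' end pointing downstream.
The reverse primer's reverse complement is ATTAACGCA, which matches the template at positions 28–36.
Amplicon spans positions 3–36: 34 bp.

34 bp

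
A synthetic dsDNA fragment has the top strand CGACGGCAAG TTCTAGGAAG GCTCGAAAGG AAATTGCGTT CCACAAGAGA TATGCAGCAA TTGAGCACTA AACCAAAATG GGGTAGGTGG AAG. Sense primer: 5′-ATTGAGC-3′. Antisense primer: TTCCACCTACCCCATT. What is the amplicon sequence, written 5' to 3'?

Scanning the template, ATTGAGC occurs at positions 60–66; this primer anneals to the bottom strand there with its 3' end pointing downstream.
Reverse complement of the reverse primer: AATGGGGTAGGTGGAA. This occurs on the top strand at positions 77–92.
The product is the template from position 60 through 92 (33 bp).

5'-ATTGAGCACTAAACCAAAATGGGGTAGGTGGAA-3'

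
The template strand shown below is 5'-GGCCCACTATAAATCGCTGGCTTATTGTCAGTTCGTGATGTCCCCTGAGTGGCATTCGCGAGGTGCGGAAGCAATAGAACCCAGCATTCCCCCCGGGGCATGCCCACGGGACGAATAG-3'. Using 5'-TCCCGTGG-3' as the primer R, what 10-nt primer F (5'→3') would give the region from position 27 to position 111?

5'-GTCAGTTCGT-3'

The reverse primer's reverse complement CCACGGGA matches the template at positions 104–111; the product starts at position 27.
The forward primer is identical to the top strand over positions 27–36: GTCAGTTCGT.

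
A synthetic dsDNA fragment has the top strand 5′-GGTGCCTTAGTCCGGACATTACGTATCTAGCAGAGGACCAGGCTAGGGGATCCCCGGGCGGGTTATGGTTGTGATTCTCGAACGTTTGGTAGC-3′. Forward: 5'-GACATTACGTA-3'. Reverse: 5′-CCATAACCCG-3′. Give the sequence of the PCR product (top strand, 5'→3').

Forward primer GACATTACGTA is found on the top strand at positions 15–25.
Reverse complement of the reverse primer: CGGGTTATGG. This occurs on the top strand at positions 59–68.
The product is the template from position 15 through 68 (54 bp).

5'-GACATTACGTATCTAGCAGAGGACCAGGCTAGGGGATCCCCGGGCGGGTTATGG-3'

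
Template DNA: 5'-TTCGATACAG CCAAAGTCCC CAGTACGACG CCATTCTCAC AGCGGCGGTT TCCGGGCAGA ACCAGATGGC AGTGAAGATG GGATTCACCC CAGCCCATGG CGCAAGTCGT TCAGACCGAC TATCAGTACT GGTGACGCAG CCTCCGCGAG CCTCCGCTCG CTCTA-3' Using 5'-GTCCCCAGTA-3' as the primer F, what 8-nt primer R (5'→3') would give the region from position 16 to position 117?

The product's 3' end on the top strand is position 117.
The reverse primer anneals to the top strand over positions 110–117, i.e. to TTCAGACC.
Its sequence written 5'→3' is the reverse complement: GGTCTGAA.

5'-GGTCTGAA-3'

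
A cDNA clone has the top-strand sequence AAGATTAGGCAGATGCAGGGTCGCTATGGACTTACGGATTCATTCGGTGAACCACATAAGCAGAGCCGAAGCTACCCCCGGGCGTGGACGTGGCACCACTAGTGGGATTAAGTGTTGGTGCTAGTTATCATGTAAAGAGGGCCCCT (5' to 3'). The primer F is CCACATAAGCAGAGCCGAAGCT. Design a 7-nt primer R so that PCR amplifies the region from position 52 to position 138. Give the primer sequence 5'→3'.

The product's 3' end on the top strand is position 138.
The reverse primer anneals to the top strand over positions 132–138, i.e. to GTAAAGA.
Its sequence written 5'→3' is the reverse complement: TCTTTAC.

5'-TCTTTAC-3'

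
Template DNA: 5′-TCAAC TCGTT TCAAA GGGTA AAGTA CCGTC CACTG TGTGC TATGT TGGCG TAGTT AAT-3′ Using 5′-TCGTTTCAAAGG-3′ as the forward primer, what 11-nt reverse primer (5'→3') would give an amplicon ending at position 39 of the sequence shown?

The forward primer binds at positions 6–17; the product's 3' end on the top strand is position 39.
The reverse primer anneals to the top strand over positions 29–39, i.e. to TCCACTGTGTG.
Its sequence written 5'→3' is the reverse complement: CACACAGTGGA.

5'-CACACAGTGGA-3'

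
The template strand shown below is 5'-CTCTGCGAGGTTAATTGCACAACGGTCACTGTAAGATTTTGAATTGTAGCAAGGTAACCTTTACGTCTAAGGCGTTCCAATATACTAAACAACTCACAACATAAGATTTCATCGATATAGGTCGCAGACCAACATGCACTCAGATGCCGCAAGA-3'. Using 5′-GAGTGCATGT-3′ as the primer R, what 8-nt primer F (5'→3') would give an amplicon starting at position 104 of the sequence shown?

5'-AGATTTCA-3'

The reverse primer's reverse complement ACATGCACTC matches the template at positions 132–141; the product starts at position 104.
The forward primer is identical to the top strand over positions 104–111: AGATTTCA.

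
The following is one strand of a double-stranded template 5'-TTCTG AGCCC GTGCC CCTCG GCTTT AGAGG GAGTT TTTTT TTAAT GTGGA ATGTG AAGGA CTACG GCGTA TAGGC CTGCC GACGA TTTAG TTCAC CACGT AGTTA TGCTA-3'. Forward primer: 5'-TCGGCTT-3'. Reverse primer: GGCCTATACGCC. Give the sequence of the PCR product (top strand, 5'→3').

5'-TCGGCTTTAGAGGGAGTTTTTTTTTAATGTGGAATGTGAAGGACTACGGCGTATAGGCC-3'

Forward primer TCGGCTT is found on the top strand at positions 18–24.
Reverse complement of the reverse primer: GGCGTATAGGCC. This occurs on the top strand at positions 65–76.
The product is the template from position 18 through 76 (59 bp).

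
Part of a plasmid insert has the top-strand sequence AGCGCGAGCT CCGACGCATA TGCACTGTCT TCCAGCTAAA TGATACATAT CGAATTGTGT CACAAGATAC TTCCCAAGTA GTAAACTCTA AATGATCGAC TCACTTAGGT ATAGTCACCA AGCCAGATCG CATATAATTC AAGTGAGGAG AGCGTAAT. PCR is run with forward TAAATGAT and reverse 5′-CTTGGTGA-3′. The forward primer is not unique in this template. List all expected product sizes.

86 bp, 34 bp

The forward primer TAAATGAT matches the top strand at positions 37–44, 89–96.
The reverse primer's reverse complement is TCACCAAG, matching at positions 115–122.
Each forward site pairs with the reverse site to give a product ending at position 122: sizes 86, 34 bp.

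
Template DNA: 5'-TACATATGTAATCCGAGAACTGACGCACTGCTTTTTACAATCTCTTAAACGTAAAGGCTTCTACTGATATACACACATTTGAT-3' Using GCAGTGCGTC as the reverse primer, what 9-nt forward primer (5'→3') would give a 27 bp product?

5'-TATGTAATC-3'

The reverse primer's reverse complement GACGCACTGC matches the template at positions 22–31, so the product ends at position 31.
A 27 bp product then starts at position 31 − 27 + 1 = 5.
The forward primer is identical to the top strand there: TATGTAATC.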